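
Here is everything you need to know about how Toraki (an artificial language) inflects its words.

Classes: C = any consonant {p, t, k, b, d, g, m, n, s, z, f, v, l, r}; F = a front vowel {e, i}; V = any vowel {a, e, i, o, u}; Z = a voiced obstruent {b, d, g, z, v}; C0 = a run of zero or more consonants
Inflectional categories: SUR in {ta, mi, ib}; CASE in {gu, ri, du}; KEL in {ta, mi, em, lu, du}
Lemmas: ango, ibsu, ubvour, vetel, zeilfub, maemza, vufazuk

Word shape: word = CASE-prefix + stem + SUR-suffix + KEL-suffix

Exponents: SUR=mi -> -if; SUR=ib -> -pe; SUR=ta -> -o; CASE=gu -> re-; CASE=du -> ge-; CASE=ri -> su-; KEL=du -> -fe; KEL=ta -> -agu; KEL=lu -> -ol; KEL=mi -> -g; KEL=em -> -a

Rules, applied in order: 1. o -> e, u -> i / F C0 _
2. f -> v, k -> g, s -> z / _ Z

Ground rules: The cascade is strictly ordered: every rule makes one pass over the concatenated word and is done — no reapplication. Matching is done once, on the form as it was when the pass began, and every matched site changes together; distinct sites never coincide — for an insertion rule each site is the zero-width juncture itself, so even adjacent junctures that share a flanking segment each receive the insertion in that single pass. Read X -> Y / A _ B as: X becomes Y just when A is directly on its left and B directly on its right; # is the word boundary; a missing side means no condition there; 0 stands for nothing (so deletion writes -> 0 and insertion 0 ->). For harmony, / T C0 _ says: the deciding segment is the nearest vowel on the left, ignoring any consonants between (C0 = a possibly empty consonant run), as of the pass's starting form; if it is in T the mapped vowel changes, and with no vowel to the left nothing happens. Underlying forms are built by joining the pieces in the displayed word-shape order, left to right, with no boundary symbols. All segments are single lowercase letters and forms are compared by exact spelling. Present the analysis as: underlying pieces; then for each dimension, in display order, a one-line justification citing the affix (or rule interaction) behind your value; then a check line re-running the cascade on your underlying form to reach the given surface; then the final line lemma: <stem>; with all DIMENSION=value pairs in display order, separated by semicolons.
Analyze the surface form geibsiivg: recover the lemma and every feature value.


underlying: ge-ibsu-if-g
SUR=mi - signalled by the affix -if
CASE=du - signalled by the affix ge-
KEL=mi - signalled by the affix -g
check: geibsuifg -> geibsiifg -> geibsiivg
lemma: ibsu; SUR=mi; CASE=du; KEL=mi


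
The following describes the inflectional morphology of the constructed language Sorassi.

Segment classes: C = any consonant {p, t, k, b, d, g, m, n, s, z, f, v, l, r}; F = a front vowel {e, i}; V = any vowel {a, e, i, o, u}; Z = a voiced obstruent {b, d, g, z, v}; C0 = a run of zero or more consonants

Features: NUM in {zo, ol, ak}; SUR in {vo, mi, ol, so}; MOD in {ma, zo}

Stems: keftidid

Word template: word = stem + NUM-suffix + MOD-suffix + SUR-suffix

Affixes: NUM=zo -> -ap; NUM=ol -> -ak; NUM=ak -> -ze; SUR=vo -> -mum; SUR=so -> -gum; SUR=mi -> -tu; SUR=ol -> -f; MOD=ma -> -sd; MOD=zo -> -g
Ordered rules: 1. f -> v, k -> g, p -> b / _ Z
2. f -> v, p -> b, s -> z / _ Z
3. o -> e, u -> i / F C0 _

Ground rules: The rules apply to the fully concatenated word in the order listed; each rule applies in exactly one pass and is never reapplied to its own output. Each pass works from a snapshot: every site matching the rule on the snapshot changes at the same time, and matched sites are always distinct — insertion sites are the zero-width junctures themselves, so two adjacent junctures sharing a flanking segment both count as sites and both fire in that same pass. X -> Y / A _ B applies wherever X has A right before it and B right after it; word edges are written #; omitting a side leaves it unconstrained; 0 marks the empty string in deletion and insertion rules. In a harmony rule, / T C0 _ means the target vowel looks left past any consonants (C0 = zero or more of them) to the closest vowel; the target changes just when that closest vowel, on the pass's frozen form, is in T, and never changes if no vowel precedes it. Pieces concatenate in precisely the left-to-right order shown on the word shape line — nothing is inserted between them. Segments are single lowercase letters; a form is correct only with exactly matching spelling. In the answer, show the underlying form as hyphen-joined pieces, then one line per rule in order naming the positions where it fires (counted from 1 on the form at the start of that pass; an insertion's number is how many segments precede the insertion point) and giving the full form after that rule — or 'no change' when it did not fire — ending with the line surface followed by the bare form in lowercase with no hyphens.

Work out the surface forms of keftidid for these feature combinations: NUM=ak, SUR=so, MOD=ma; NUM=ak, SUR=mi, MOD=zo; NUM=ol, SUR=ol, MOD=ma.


cell NUM=ak, SUR=so, MOD=ma:
underlying: keftidid-ze-sd-gum
1. f -> v, k -> g, p -> b / _ Z: no change
2. f -> v, p -> b, s -> z / _ Z: fires at position(s) 11: keftididzezdgum
3. o -> e, u -> i / F C0 _: fires at position(s) 14: keftididzezdgim
surface: keftididzezdgim

cell NUM=ak, SUR=mi, MOD=zo:
underlying: keftidid-ze-g-tu
1. f -> v, k -> g, p -> b / _ Z: no change
2. f -> v, p -> b, s -> z / _ Z: no change
3. o -> e, u -> i / F C0 _: fires at position(s) 13: keftididzegti
surface: keftididzegti

cell NUM=ol, SUR=ol, MOD=ma:
underlying: keftidid-ak-sd-f
1. f -> v, k -> g, p -> b / _ Z: no change
2. f -> v, p -> b, s -> z / _ Z: fires at position(s) 11: keftididakzdf
3. o -> e, u -> i / F C0 _: no change
surface: keftididakzdf


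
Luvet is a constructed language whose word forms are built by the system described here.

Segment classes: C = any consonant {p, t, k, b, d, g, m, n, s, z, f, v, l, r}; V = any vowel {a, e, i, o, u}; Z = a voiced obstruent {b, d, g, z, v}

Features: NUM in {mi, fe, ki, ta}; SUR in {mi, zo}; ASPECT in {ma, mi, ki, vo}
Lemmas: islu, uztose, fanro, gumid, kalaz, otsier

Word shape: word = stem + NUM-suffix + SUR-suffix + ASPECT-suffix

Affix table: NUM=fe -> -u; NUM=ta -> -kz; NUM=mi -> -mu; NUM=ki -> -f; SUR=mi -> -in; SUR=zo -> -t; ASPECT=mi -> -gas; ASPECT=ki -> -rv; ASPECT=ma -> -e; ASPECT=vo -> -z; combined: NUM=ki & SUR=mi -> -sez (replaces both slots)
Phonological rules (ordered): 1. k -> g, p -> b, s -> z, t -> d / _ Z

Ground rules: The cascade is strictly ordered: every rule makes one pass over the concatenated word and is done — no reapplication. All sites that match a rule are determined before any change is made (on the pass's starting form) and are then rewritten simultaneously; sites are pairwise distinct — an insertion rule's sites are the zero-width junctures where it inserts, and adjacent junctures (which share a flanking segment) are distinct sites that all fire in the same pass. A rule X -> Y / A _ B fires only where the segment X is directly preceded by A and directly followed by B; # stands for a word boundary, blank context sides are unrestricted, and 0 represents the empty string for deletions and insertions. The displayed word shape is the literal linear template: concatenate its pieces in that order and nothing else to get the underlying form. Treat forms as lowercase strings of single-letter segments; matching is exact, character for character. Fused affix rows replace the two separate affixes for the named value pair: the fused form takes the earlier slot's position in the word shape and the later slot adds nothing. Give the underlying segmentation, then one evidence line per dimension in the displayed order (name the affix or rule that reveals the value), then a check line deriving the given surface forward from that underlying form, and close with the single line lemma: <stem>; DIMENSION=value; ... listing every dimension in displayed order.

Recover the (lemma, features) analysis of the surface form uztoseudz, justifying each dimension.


underlying: uztose-u-t-z
NUM=fe - signalled by the affix -u
SUR=zo - signalled by the affix -t
ASPECT=vo - signalled by the affix -z
check: uztoseutz -> uztoseudz
lemma: uztose; NUM=fe; SUR=zo; ASPECT=vo


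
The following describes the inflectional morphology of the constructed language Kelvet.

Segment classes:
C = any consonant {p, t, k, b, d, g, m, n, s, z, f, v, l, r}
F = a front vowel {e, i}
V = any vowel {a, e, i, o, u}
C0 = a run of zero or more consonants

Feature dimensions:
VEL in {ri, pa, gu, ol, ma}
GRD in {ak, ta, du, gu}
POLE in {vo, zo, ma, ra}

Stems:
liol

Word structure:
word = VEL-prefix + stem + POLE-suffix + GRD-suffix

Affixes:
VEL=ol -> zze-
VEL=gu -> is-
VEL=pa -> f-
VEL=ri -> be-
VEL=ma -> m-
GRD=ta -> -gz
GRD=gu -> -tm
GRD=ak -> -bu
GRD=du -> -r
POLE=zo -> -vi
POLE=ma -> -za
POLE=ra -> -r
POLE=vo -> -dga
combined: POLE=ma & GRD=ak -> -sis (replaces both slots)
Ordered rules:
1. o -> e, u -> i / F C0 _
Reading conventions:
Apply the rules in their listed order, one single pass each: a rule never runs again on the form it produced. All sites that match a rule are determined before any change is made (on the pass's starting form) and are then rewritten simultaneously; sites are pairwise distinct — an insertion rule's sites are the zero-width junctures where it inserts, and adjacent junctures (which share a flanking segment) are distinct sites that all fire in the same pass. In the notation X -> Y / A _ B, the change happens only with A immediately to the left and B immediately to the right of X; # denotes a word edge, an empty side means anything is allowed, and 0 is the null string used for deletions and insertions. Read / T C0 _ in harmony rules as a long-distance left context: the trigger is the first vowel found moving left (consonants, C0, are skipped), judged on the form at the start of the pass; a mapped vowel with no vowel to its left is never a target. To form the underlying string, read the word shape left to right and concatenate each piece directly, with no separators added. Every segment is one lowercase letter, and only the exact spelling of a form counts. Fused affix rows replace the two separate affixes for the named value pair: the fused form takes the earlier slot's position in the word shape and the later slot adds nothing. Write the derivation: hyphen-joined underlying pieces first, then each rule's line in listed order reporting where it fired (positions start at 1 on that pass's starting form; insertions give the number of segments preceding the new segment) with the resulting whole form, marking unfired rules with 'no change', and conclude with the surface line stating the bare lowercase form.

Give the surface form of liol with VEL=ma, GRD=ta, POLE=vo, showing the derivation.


underlying: m-liol-dga-gz
1. o -> e, u -> i / F C0 _: fires at position(s) 4: mlieldgagz
surface: mlieldgagz


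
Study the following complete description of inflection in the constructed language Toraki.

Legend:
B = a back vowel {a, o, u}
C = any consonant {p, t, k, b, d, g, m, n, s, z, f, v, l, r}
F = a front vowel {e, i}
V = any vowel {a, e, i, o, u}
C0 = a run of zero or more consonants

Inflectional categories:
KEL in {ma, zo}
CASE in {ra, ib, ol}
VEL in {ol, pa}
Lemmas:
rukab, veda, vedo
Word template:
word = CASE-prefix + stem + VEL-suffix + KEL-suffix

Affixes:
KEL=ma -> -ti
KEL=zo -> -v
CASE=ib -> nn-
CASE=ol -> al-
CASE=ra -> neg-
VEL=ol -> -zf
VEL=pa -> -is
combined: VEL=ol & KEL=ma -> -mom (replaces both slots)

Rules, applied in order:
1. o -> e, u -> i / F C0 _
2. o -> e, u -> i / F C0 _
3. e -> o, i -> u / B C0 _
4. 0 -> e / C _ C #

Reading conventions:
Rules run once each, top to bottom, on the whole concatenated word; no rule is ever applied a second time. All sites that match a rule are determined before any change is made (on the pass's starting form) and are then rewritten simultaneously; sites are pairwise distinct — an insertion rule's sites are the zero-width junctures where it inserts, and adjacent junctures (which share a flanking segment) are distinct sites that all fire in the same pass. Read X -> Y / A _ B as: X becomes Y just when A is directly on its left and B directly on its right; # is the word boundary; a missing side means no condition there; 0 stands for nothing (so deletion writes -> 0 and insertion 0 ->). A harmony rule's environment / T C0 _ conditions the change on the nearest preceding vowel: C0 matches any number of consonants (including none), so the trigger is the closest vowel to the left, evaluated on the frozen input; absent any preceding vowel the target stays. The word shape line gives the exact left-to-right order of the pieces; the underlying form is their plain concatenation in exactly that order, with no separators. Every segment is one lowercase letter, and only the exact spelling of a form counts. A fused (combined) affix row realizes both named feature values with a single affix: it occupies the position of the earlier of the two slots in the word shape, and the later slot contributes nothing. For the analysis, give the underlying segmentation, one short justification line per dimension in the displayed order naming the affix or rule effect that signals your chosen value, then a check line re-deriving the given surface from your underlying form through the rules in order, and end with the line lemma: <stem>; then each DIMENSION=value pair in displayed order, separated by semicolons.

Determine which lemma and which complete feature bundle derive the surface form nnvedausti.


underlying: nn-veda-is-ti
KEL=ma - signalled by the affix -ti
CASE=ib - signalled by the affix nn-
VEL=pa - signalled by the affix -is
check: nnvedaisti -> nnvedaisti -> nnvedaisti -> nnvedausti -> nnvedausti
lemma: veda; KEL=ma; CASE=ib; VEL=pa


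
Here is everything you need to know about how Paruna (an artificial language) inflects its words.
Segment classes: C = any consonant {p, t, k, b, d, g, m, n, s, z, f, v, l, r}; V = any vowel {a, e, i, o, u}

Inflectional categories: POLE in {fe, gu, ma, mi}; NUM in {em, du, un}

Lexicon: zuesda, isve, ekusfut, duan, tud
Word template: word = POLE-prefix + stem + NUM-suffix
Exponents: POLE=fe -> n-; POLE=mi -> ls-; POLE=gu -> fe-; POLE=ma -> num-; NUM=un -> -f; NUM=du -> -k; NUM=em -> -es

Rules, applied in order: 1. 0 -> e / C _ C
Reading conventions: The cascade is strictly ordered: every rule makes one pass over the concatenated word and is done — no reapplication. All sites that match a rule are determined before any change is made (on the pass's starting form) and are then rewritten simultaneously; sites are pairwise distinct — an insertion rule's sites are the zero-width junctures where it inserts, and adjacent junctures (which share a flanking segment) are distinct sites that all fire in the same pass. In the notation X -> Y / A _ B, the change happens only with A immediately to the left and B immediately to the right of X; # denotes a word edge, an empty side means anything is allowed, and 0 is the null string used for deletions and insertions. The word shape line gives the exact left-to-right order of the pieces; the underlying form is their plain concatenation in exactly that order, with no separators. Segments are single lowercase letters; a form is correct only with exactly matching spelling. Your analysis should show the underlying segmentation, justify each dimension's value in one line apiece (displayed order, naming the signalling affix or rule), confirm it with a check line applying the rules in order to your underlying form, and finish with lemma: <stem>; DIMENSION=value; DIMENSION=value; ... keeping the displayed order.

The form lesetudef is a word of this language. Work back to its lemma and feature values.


underlying: ls-tud-f
POLE=mi - signalled by the affix ls-
NUM=un - signalled by the affix -f
check: lstudf -> lesetudef
lemma: tud; POLE=mi; NUM=un


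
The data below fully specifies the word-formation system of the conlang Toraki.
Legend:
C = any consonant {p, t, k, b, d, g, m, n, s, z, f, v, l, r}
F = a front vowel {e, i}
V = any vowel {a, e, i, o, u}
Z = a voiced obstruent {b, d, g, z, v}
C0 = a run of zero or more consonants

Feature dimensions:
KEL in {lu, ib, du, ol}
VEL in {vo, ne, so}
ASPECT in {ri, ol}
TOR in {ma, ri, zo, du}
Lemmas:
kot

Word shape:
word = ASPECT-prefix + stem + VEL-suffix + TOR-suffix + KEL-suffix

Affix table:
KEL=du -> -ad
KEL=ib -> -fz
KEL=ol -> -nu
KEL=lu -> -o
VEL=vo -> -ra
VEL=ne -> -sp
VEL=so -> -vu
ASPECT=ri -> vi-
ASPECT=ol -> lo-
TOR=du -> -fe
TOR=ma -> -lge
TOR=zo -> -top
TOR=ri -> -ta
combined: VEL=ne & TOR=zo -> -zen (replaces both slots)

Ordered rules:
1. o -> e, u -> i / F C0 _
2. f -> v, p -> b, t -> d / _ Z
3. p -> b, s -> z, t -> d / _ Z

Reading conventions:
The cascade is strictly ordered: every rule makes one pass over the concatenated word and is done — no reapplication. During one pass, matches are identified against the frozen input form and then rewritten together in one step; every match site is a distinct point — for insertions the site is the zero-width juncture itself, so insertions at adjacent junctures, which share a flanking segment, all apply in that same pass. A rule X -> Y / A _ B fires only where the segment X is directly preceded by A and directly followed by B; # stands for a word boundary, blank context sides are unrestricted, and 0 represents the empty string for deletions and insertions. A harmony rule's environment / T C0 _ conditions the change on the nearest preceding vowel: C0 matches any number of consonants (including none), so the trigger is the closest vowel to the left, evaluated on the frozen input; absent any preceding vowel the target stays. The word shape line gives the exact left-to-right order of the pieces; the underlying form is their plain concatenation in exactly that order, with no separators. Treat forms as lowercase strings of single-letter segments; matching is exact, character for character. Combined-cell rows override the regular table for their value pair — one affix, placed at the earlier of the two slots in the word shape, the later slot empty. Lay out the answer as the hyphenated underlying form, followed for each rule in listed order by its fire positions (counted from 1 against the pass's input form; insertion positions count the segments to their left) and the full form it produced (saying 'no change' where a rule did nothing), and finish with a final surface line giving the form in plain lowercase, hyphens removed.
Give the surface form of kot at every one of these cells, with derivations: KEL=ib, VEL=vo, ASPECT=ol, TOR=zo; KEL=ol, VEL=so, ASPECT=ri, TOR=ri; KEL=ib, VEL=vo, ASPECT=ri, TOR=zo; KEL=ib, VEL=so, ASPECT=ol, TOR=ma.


cell KEL=ib, VEL=vo, ASPECT=ol, TOR=zo:
underlying: lo-kot-ra-top-fz
1. o -> e, u -> i / F C0 _: no change
2. f -> v, p -> b, t -> d / _ Z: fires at position(s) 11: lokotratopvz
3. p -> b, s -> z, t -> d / _ Z: fires at position(s) 10: lokotratobvz
surface: lokotratobvz

cell KEL=ol, VEL=so, ASPECT=ri, TOR=ri:
underlying: vi-kot-vu-ta-nu
1. o -> e, u -> i / F C0 _: fires at position(s) 4: viketvutanu
2. f -> v, p -> b, t -> d / _ Z: fires at position(s) 5: vikedvutanu
3. p -> b, s -> z, t -> d / _ Z: no change
surface: vikedvutanu

cell KEL=ib, VEL=vo, ASPECT=ri, TOR=zo:
underlying: vi-kot-ra-top-fz
1. o -> e, u -> i / F C0 _: fires at position(s) 4: viketratopfz
2. f -> v, p -> b, t -> d / _ Z: fires at position(s) 11: viketratopvz
3. p -> b, s -> z, t -> d / _ Z: fires at position(s) 10: viketratobvz
surface: viketratobvz

cell KEL=ib, VEL=so, ASPECT=ol, TOR=ma:
underlying: lo-kot-vu-lge-fz
1. o -> e, u -> i / F C0 _: no change
2. f -> v, p -> b, t -> d / _ Z: fires at position(s) 5, 11: lokodvulgevz
3. p -> b, s -> z, t -> d / _ Z: no change
surface: lokodvulgevz


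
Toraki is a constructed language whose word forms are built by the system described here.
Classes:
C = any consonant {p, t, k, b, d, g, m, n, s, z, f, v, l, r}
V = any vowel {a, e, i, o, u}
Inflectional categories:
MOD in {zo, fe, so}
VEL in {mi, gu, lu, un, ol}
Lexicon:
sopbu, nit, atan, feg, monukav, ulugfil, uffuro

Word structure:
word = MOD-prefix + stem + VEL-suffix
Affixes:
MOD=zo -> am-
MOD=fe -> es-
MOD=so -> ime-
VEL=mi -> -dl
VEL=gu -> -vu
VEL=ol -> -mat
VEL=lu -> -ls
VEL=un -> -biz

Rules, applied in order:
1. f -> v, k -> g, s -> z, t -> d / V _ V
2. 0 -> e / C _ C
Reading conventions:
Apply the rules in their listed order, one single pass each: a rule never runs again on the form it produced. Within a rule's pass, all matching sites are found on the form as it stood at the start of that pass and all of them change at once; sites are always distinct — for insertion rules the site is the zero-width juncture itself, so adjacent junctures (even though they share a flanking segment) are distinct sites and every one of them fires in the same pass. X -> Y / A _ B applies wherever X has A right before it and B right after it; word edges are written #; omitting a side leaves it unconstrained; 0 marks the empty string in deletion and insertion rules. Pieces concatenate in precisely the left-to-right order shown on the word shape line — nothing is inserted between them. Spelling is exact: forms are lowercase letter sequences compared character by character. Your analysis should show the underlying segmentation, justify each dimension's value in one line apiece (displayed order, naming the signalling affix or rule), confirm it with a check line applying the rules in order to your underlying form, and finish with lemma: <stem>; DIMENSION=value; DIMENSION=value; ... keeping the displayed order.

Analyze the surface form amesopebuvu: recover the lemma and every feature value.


underlying: am-sopbu-vu
MOD=zo - signalled by the affix am-
VEL=gu - signalled by the affix -vu
check: amsopbuvu -> amsopbuvu -> amesopebuvu
lemma: sopbu; MOD=zo; VEL=gu


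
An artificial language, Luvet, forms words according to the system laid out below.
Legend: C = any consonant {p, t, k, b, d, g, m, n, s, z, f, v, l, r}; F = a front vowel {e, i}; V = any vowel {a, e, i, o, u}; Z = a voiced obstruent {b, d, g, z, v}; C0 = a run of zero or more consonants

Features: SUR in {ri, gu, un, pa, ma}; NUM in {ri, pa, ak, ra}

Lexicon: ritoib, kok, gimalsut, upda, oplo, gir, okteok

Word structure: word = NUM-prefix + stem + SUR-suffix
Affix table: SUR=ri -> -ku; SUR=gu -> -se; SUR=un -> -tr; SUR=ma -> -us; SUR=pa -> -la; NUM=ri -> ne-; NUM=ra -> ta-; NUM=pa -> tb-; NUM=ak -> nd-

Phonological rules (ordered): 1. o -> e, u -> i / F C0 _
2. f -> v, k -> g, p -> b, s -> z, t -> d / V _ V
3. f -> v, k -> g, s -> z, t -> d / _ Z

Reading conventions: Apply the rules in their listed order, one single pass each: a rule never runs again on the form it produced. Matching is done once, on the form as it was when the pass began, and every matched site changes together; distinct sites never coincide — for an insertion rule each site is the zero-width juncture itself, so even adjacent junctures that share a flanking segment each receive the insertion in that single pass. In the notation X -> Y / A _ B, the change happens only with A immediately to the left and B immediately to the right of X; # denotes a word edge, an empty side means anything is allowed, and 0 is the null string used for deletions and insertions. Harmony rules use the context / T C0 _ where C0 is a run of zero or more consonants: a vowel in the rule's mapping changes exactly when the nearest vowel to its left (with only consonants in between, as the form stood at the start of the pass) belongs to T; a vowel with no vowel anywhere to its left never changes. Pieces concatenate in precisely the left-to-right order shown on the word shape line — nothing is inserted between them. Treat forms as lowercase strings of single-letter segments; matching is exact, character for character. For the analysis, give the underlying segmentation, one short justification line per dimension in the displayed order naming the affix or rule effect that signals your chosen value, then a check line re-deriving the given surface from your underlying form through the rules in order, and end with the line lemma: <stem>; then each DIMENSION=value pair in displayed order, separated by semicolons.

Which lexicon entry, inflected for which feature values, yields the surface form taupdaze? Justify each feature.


underlying: ta-upda-se
SUR=gu - signalled by the affix -se
NUM=ra - signalled by the affix ta-
check: taupdase -> taupdase -> taupdaze -> taupdaze
lemma: upda; SUR=gu; NUM=ra


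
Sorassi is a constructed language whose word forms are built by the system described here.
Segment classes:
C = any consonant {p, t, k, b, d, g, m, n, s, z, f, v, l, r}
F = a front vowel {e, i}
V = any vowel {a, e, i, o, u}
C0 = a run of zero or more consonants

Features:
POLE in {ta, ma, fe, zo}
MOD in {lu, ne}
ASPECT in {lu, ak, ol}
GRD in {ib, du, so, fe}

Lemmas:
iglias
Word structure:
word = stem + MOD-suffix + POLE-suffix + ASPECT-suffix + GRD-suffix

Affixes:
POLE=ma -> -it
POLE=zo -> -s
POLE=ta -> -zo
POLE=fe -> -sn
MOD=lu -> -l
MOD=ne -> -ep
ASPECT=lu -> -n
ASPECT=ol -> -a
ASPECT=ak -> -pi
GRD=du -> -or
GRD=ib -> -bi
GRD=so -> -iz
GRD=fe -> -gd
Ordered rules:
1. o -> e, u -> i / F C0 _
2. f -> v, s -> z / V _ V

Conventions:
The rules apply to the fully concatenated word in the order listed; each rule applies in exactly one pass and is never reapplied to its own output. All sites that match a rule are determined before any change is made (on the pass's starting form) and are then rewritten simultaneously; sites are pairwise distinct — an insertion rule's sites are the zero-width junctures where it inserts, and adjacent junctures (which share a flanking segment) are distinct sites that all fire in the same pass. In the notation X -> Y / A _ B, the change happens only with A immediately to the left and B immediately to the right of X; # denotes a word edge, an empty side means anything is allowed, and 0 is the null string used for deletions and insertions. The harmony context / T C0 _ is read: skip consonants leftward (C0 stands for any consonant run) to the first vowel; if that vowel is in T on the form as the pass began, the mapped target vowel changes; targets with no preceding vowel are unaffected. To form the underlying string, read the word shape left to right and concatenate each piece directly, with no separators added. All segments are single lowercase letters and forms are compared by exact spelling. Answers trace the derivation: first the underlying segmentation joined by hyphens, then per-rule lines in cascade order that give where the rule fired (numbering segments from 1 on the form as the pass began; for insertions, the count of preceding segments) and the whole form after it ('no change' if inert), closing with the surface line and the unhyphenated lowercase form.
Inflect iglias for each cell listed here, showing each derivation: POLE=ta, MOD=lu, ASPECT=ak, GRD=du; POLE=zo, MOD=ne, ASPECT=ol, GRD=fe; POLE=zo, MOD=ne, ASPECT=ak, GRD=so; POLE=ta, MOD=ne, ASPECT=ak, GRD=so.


cell POLE=ta, MOD=lu, ASPECT=ak, GRD=du:
underlying: iglias-l-zo-pi-or
1. o -> e, u -> i / F C0 _: fires at position(s) 12: igliaslzopier
2. f -> v, s -> z / V _ V: no change
surface: igliaslzopier

cell POLE=zo, MOD=ne, ASPECT=ol, GRD=fe:
underlying: iglias-ep-s-a-gd
1. o -> e, u -> i / F C0 _: no change
2. f -> v, s -> z / V _ V: fires at position(s) 6: igliazepsagd
surface: igliazepsagd

cell POLE=zo, MOD=ne, ASPECT=ak, GRD=so:
underlying: iglias-ep-s-pi-iz
1. o -> e, u -> i / F C0 _: no change
2. f -> v, s -> z / V _ V: fires at position(s) 6: igliazepspiiz
surface: igliazepspiiz

cell POLE=ta, MOD=ne, ASPECT=ak, GRD=so:
underlying: iglias-ep-zo-pi-iz
1. o -> e, u -> i / F C0 _: fires at position(s) 10: igliasepzepiiz
2. f -> v, s -> z / V _ V: fires at position(s) 6: igliazepzepiiz
surface: igliazepzepiiz


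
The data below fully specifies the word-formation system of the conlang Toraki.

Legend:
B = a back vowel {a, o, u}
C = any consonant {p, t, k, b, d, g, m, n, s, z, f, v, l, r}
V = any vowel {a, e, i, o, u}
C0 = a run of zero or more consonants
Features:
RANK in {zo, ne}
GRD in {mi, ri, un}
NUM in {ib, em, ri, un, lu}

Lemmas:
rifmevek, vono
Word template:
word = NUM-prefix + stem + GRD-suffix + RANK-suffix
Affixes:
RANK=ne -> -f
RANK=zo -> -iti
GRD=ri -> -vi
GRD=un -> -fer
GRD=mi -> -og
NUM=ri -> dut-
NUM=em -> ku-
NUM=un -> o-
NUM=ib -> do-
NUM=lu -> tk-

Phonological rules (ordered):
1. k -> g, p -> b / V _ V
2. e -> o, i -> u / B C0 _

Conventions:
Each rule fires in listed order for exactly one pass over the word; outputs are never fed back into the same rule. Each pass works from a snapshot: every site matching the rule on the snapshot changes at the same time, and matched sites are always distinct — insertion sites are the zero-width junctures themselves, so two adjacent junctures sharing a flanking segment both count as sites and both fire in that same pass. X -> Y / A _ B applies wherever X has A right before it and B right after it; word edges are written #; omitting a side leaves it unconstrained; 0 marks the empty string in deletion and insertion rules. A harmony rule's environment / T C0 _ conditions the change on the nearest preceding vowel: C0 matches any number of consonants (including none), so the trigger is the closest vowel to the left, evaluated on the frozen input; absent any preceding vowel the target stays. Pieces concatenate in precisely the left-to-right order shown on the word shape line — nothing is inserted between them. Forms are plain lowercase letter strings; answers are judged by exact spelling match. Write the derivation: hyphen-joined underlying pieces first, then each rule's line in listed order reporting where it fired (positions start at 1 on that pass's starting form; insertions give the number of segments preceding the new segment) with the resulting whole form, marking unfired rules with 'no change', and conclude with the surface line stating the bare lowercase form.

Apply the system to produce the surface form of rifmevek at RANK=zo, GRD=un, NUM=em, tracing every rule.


underlying: ku-rifmevek-fer-iti
1. k -> g, p -> b / V _ V: no change
2. e -> o, i -> u / B C0 _: fires at position(s) 4: kurufmevekferiti
surface: kurufmevekferiti


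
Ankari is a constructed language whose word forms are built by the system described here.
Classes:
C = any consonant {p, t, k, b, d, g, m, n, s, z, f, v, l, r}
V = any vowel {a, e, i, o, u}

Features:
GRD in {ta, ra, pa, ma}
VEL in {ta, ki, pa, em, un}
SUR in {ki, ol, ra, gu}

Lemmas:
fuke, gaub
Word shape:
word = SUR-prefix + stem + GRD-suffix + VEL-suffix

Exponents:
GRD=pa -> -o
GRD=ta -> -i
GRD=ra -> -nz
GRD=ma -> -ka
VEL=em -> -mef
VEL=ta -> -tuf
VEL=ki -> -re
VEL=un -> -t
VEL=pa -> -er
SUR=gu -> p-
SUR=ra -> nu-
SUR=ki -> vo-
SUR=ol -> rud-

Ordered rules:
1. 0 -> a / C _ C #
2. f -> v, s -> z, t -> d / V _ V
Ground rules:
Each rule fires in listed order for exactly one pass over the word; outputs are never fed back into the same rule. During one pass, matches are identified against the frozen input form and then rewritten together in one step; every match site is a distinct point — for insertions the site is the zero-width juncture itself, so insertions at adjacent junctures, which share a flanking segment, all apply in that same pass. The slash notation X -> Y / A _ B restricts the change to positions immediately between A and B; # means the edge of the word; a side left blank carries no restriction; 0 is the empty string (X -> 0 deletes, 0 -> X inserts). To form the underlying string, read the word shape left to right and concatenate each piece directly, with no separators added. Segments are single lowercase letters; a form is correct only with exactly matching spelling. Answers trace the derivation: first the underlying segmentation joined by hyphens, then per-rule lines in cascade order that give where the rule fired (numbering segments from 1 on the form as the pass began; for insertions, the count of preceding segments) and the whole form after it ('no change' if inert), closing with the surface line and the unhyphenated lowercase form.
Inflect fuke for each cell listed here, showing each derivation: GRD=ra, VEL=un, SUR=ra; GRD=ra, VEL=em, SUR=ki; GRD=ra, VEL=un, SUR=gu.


cell GRD=ra, VEL=un, SUR=ra:
underlying: nu-fuke-nz-t
1. 0 -> a / C _ C #: inserts after position(s) 8: nufukenzat
2. f -> v, s -> z, t -> d / V _ V: fires at position(s) 3: nuvukenzat
surface: nuvukenzat

cell GRD=ra, VEL=em, SUR=ki:
underlying: vo-fuke-nz-mef
1. 0 -> a / C _ C #: no change
2. f -> v, s -> z, t -> d / V _ V: fires at position(s) 3: vovukenzmef
surface: vovukenzmef

cell GRD=ra, VEL=un, SUR=gu:
underlying: p-fuke-nz-t
1. 0 -> a / C _ C #: inserts after position(s) 7: pfukenzat
2. f -> v, s -> z, t -> d / V _ V: no change
surface: pfukenzat


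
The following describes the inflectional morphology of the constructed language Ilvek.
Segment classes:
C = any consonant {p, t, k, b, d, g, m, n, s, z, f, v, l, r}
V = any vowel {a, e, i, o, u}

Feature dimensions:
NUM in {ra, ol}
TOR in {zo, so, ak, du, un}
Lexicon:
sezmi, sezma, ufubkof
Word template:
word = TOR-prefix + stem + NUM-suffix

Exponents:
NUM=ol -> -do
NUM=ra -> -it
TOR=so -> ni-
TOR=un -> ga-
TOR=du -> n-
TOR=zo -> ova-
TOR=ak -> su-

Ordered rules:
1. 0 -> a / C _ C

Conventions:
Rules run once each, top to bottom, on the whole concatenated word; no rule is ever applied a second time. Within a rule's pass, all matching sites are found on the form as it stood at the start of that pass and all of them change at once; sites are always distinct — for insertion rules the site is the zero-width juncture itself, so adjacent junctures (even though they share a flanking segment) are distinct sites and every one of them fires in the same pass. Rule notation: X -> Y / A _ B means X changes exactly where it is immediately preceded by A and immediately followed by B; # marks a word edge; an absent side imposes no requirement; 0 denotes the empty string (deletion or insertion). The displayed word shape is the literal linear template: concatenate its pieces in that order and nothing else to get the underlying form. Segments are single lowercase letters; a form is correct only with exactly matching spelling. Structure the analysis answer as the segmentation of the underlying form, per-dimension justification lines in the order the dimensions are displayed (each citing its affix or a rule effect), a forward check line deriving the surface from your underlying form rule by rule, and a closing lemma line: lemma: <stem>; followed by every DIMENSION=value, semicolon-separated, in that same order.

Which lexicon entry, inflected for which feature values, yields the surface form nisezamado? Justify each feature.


underlying: ni-sezma-do
NUM=ol - signalled by the affix -do
TOR=so - signalled by the affix ni-
check: nisezmado -> nisezamado
lemma: sezma; NUM=ol; TOR=so


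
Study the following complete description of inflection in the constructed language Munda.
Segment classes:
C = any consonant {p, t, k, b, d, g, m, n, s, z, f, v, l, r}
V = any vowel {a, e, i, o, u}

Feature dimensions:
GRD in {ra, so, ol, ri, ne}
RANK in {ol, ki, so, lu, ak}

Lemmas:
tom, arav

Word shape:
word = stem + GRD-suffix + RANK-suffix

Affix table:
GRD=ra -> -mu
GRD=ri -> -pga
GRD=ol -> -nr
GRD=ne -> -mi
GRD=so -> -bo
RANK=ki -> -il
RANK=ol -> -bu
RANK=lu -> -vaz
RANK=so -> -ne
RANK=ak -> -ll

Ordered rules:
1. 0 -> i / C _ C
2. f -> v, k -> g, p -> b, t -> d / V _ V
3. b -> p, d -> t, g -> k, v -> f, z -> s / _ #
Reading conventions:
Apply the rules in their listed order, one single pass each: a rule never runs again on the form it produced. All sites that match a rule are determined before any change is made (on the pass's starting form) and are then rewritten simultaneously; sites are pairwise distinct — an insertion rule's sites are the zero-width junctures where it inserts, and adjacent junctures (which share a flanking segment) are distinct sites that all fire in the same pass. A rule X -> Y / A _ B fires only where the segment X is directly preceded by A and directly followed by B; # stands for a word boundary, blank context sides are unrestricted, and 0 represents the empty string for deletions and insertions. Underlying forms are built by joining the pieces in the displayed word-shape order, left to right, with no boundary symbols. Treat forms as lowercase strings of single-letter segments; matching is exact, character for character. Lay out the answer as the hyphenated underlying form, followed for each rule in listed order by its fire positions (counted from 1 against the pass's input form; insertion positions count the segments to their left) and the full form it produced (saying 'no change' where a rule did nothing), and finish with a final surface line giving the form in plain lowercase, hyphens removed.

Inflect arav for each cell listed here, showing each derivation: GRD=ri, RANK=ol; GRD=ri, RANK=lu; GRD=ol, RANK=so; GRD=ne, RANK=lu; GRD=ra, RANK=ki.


cell GRD=ri, RANK=ol:
underlying: arav-pga-bu
1. 0 -> i / C _ C: inserts after position(s) 4, 5: aravipigabu
2. f -> v, k -> g, p -> b, t -> d / V _ V: fires at position(s) 6: aravibigabu
3. b -> p, d -> t, g -> k, v -> f, z -> s / _ #: no change
surface: aravibigabu

cell GRD=ri, RANK=lu:
underlying: arav-pga-vaz
1. 0 -> i / C _ C: inserts after position(s) 4, 5: aravipigavaz
2. f -> v, k -> g, p -> b, t -> d / V _ V: fires at position(s) 6: aravibigavaz
3. b -> p, d -> t, g -> k, v -> f, z -> s / _ #: fires at position(s) 12: aravibigavas
surface: aravibigavas

cell GRD=ol, RANK=so:
underlying: arav-nr-ne
1. 0 -> i / C _ C: inserts after position(s) 4, 5, 6: aravinirine
2. f -> v, k -> g, p -> b, t -> d / V _ V: no change
3. b -> p, d -> t, g -> k, v -> f, z -> s / _ #: no change
surface: aravinirine

cell GRD=ne, RANK=lu:
underlying: arav-mi-vaz
1. 0 -> i / C _ C: inserts after position(s) 4: aravimivaz
2. f -> v, k -> g, p -> b, t -> d / V _ V: no change
3. b -> p, d -> t, g -> k, v -> f, z -> s / _ #: fires at position(s) 10: aravimivas
surface: aravimivas

cell GRD=ra, RANK=ki:
underlying: arav-mu-il
1. 0 -> i / C _ C: inserts after position(s) 4: aravimuil
2. f -> v, k -> g, p -> b, t -> d / V _ V: no change
3. b -> p, d -> t, g -> k, v -> f, z -> s / _ #: no change
surface: aravimuil


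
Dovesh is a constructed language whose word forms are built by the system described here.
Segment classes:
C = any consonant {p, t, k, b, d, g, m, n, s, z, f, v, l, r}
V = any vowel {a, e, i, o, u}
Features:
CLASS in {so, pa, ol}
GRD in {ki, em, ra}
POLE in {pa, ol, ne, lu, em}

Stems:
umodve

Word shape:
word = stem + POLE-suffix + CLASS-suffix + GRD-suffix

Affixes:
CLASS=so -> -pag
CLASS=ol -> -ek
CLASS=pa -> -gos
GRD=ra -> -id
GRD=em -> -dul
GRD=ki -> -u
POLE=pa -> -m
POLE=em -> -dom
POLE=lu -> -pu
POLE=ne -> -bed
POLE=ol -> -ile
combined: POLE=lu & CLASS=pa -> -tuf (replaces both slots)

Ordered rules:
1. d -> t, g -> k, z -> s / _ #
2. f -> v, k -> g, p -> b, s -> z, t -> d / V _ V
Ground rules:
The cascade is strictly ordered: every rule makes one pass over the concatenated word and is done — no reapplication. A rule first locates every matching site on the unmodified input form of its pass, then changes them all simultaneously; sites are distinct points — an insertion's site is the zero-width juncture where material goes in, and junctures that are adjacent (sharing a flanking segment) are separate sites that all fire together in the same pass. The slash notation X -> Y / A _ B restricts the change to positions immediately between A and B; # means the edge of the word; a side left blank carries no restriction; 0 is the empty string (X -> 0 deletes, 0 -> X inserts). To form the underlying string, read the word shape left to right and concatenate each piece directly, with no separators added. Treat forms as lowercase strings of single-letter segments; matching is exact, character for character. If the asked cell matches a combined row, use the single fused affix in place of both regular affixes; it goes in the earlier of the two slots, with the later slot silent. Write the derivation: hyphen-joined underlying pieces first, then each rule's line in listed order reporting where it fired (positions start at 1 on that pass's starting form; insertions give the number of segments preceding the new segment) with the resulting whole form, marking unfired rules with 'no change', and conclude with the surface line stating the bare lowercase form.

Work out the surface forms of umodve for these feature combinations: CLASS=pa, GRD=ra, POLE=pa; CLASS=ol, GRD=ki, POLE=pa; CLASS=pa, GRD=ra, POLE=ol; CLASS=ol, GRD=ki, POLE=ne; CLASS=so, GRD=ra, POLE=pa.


cell CLASS=pa, GRD=ra, POLE=pa:
underlying: umodve-m-gos-id
1. d -> t, g -> k, z -> s / _ #: fires at position(s) 12: umodvemgosit
2. f -> v, k -> g, p -> b, s -> z, t -> d / V _ V: fires at position(s) 10: umodvemgozit
surface: umodvemgozit

cell CLASS=ol, GRD=ki, POLE=pa:
underlying: umodve-m-ek-u
1. d -> t, g -> k, z -> s / _ #: no change
2. f -> v, k -> g, p -> b, s -> z, t -> d / V _ V: fires at position(s) 9: umodvemegu
surface: umodvemegu

cell CLASS=pa, GRD=ra, POLE=ol:
underlying: umodve-ile-gos-id
1. d -> t, g -> k, z -> s / _ #: fires at position(s) 14: umodveilegosit
2. f -> v, k -> g, p -> b, s -> z, t -> d / V _ V: fires at position(s) 12: umodveilegozit
surface: umodveilegozit

cell CLASS=ol, GRD=ki, POLE=ne:
underlying: umodve-bed-ek-u
1. d -> t, g -> k, z -> s / _ #: no change
2. f -> v, k -> g, p -> b, s -> z, t -> d / V _ V: fires at position(s) 11: umodvebedegu
surface: umodvebedegu

cell CLASS=so, GRD=ra, POLE=pa:
underlying: umodve-m-pag-id
1. d -> t, g -> k, z -> s / _ #: fires at position(s) 12: umodvempagit
2. f -> v, k -> g, p -> b, s -> z, t -> d / V _ V: no change
surface: umodvempagit
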